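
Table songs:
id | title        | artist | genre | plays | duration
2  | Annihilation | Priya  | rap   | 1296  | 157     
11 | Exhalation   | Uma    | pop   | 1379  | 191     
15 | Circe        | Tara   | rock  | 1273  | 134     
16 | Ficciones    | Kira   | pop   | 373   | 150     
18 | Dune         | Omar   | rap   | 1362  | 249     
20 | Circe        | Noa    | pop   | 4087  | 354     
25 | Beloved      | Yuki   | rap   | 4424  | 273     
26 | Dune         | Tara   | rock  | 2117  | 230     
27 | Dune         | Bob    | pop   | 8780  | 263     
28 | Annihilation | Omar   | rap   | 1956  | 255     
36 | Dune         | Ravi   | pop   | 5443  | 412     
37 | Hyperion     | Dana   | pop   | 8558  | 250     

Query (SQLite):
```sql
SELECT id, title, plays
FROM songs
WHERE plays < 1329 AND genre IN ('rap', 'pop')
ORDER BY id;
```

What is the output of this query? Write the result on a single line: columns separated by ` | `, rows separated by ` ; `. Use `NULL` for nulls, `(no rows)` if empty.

2 | Annihilation | 1296 ; 16 | Ficciones | 373

plays < 1329: ids {2, 15, 16}
genre IN ('rap', 'pop'): ids {2, 11, 16, 18, 20, 25, 27, 28, 36, 37}
Combine with AND.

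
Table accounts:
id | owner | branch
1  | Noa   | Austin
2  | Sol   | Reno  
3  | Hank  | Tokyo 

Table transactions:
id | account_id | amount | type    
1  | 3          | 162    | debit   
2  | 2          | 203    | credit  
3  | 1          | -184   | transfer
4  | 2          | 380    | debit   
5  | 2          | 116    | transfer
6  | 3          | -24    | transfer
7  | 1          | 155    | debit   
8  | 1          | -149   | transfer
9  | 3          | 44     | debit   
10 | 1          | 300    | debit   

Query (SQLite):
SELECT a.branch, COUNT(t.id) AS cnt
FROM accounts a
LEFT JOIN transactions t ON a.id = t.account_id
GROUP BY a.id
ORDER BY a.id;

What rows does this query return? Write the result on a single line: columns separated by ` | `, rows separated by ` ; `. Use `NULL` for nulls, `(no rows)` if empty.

Austin | 4 ; Reno | 3 ; Tokyo | 3

LEFT JOIN keeps every accounts row; unmatched ones get NULL for transactions columns.
Group by accounts.id and compute COUNT(t.id). COUNT(col) of an all-NULL group is 0.
  1: ids {3, 7, 8, 10} → COUNT(t.id)=4
  2: ids {2, 4, 5} → COUNT(t.id)=3
  3: ids {1, 6, 9} → COUNT(t.id)=3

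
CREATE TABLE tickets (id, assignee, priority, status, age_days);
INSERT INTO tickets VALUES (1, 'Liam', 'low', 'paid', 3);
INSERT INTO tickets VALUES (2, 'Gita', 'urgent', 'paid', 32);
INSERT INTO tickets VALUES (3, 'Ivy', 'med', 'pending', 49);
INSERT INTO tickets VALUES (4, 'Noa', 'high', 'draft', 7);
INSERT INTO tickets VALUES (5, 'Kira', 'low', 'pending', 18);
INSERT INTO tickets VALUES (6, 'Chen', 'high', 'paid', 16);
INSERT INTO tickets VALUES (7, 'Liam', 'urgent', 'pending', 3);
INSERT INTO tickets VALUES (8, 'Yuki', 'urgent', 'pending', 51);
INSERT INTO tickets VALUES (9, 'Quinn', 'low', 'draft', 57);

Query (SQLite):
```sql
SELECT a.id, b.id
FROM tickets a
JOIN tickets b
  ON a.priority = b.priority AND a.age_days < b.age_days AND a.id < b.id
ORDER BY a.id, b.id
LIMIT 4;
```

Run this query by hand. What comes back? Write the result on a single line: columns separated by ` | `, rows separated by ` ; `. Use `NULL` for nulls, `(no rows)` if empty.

Pairs (a,b) with same priority, a.age_days < b.age_days, a.id < b.id.
priority groups: high:{4,6} low:{1,5,9} med:{3} urgent:{2,7,8}
Ordered by (a.id, b.id); first 4.

1 | 5 ; 1 | 9 ; 2 | 8 ; 4 | 6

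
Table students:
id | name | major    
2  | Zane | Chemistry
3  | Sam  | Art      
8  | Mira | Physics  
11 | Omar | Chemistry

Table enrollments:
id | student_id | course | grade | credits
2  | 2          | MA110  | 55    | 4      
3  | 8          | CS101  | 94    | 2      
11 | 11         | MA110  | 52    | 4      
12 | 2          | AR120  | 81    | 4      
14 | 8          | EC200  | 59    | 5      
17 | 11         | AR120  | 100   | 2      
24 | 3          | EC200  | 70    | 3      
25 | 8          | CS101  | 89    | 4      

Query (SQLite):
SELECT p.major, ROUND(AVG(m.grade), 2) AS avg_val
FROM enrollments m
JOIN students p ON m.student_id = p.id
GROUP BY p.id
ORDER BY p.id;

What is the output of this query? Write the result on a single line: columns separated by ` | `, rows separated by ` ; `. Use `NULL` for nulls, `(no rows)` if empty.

Join each enrollments row to its students via student_id.
Group joined rows by students.id; compute ROUND(AVG(m.grade), 2) per group.
  2: ids {2, 12} → ROUND(AVG(m.grade), 2)=68
  3: ids {24} → ROUND(AVG(m.grade), 2)=70
  8: ids {3, 14, 25} → ROUND(AVG(m.grade), 2)=80.67
  11: ids {11, 17} → ROUND(AVG(m.grade), 2)=76

Chemistry | 68 ; Art | 70 ; Physics | 80.67 ; Chemistry | 76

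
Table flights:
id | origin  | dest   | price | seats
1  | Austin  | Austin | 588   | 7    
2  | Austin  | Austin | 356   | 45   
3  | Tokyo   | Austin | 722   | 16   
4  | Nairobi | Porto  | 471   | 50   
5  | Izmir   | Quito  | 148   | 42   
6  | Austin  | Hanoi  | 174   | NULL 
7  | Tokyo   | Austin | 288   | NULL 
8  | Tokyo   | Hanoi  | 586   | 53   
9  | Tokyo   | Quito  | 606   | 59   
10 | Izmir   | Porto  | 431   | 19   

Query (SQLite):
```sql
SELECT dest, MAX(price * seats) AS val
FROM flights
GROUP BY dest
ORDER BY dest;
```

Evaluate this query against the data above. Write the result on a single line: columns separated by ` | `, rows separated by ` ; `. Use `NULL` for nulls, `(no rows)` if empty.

Austin | 16020 ; Hanoi | 31058 ; Porto | 23550 ; Quito | 35754

For each row compute price * seats.
Group by dest; take MAX of the expression per group.
  Austin: ids {1, 2, 3, 7} → MAX(price * seats)=16020
  Hanoi: ids {6, 8} → MAX(price * seats)=31058
  Porto: ids {4, 10} → MAX(price * seats)=23550
  Quito: ids {5, 9} → MAX(price * seats)=35754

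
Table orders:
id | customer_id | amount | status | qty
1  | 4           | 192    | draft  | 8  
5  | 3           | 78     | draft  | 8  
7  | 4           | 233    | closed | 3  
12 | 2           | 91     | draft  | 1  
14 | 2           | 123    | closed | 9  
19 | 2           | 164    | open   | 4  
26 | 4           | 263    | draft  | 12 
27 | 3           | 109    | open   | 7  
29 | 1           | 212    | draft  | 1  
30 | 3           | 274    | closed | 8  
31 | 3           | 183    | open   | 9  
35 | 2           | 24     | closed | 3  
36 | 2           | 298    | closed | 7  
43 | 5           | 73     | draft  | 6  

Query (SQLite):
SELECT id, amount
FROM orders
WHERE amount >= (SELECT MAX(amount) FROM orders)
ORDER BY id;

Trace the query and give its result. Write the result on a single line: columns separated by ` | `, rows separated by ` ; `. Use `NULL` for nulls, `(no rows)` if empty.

36 | 298

Scalar subquery: MAX(amount) over all orders rows = 298.
Keep rows where amount >= that value.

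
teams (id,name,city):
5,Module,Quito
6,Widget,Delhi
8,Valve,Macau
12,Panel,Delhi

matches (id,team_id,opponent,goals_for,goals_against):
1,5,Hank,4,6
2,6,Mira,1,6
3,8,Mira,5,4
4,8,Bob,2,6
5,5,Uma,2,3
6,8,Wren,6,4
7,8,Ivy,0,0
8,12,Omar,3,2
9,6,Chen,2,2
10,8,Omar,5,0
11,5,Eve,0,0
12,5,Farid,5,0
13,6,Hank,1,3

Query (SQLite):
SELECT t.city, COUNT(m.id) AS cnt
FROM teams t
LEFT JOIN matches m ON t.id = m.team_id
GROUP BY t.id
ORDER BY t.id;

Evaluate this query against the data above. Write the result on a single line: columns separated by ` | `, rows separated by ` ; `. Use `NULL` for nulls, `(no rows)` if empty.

LEFT JOIN keeps every teams row; unmatched ones get NULL for matches columns.
Group by teams.id and compute COUNT(m.id). COUNT(col) of an all-NULL group is 0.
  5: ids {1, 5, 11, 12} → COUNT(m.id)=4
  6: ids {2, 9, 13} → COUNT(m.id)=3
  8: ids {3, 4, 6, 7, 10} → COUNT(m.id)=5
  12: ids {8} → COUNT(m.id)=1

Quito | 4 ; Delhi | 3 ; Macau | 5 ; Delhi | 1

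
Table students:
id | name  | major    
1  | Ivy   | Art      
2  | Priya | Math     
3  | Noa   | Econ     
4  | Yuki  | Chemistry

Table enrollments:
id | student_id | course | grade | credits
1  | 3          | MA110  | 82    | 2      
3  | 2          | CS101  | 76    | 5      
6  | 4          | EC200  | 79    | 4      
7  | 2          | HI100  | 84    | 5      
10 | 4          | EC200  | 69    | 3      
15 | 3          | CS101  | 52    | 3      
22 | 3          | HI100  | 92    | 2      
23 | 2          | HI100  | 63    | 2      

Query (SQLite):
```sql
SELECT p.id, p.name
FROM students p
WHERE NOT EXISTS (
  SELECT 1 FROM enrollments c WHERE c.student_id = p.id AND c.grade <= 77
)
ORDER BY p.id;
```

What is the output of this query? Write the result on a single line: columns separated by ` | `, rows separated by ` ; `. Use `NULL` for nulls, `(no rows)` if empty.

1 | Ivy

For each students row, check whether any enrollments with matching student_id has grade <= 77.
Keep rows where that is false.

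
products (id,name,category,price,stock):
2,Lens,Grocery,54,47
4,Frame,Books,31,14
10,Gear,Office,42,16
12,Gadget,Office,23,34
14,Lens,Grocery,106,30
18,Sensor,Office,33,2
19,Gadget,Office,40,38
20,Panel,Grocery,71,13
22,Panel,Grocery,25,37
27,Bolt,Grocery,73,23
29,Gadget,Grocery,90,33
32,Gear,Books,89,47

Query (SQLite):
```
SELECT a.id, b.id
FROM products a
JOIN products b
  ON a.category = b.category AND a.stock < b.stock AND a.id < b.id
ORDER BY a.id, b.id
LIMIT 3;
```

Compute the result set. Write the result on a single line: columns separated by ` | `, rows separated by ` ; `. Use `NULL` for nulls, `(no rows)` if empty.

Pairs (a,b) with same category, a.stock < b.stock, a.id < b.id.
category groups: Books:{4,32} Grocery:{2,14,20,22,27,29} Office:{10,12,18,19}
Ordered by (a.id, b.id); first 3.

4 | 32 ; 10 | 12 ; 10 | 19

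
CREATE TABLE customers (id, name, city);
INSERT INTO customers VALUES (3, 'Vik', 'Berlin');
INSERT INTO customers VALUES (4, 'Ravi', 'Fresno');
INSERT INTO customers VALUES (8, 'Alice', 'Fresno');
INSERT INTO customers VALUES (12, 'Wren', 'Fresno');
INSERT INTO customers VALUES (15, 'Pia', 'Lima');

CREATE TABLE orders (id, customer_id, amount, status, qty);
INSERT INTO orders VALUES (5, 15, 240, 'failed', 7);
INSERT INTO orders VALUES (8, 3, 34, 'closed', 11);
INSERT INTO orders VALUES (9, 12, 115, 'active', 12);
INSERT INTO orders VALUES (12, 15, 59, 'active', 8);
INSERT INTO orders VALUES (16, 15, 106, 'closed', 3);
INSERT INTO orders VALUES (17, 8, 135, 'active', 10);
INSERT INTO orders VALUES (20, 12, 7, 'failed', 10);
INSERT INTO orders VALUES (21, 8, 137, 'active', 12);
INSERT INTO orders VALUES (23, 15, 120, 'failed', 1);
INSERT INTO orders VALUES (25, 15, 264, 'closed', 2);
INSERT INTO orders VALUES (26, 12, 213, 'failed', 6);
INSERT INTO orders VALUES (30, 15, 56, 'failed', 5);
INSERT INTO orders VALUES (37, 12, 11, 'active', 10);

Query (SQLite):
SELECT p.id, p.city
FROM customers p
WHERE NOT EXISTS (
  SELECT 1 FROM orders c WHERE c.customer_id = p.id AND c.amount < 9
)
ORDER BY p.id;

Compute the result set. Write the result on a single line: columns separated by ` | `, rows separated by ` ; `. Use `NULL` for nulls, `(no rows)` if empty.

3 | Berlin ; 4 | Fresno ; 8 | Fresno ; 15 | Lima

For each customers row, check whether any orders with matching customer_id has amount < 9.
Keep rows where that is false.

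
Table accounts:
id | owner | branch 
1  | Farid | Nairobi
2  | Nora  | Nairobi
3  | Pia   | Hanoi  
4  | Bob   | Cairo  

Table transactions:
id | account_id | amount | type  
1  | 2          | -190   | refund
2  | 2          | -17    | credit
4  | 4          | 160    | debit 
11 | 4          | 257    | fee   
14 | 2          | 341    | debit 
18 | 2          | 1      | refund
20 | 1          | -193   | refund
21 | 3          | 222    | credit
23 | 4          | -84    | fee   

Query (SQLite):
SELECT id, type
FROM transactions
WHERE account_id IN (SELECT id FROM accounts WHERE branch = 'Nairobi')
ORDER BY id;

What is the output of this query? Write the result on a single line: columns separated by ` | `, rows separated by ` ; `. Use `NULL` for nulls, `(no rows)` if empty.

Inner query: accounts.id where branch = 'Nairobi'.
Outer: keep transactions rows whose account_id is in that set.
Inner query → {1, 2}

1 | refund ; 2 | credit ; 14 | debit ; 18 | refund ; 20 | refund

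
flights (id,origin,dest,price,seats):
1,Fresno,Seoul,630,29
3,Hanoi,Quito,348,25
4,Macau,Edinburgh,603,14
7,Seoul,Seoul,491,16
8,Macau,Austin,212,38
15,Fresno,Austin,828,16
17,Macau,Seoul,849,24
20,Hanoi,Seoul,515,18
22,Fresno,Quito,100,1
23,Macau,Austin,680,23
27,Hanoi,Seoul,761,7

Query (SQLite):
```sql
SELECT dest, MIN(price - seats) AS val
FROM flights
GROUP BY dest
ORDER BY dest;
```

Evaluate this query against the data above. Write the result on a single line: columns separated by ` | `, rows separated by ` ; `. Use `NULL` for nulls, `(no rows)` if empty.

For each row compute price - seats.
Group by dest; take MIN of the expression per group.
  Austin: ids {8, 15, 23} → MIN(price - seats)=174
  Edinburgh: ids {4} → MIN(price - seats)=589
  Quito: ids {3, 22} → MIN(price - seats)=99
  Seoul: ids {1, 7, 17, 20, 27} → MIN(price - seats)=475

Austin | 174 ; Edinburgh | 589 ; Quito | 99 ; Seoul | 475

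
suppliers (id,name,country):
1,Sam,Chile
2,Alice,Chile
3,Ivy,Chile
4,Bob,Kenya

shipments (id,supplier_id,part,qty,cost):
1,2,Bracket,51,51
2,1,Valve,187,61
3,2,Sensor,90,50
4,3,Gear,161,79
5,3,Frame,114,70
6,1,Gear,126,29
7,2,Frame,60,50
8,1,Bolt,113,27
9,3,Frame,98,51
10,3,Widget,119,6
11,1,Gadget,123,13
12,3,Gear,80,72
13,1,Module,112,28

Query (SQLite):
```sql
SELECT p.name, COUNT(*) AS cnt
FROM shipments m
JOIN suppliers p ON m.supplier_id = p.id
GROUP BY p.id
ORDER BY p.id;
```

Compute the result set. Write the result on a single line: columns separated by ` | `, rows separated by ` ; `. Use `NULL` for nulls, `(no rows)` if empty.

Sam | 5 ; Alice | 3 ; Ivy | 5

Join each shipments row to its suppliers via supplier_id.
Group joined rows by suppliers.id; compute COUNT(*) per group.
  1: ids {2, 6, 8, 11, 13} → COUNT(*)=5
  2: ids {1, 3, 7} → COUNT(*)=3
  3: ids {4, 5, 9, 10, 12} → COUNT(*)=5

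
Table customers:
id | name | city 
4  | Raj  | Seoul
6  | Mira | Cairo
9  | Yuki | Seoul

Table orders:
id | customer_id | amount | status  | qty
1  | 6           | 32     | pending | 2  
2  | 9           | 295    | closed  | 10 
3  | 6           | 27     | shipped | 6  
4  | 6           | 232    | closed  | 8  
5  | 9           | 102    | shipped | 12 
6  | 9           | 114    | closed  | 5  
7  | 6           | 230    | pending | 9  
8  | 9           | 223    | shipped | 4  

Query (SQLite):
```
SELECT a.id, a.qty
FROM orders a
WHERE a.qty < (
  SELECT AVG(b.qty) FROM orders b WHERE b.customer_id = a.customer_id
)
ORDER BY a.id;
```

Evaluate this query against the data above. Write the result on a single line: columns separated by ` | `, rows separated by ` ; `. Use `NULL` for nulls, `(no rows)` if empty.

For each orders row a, compute AVG(qty) over rows sharing a.customer_id.
Keep row a if a.qty < that per-group AVG.
  customer_id=6: AVG(qty) = 6.25
  customer_id=9: AVG(qty) = 7.75

1 | 2 ; 3 | 6 ; 6 | 5 ; 8 | 4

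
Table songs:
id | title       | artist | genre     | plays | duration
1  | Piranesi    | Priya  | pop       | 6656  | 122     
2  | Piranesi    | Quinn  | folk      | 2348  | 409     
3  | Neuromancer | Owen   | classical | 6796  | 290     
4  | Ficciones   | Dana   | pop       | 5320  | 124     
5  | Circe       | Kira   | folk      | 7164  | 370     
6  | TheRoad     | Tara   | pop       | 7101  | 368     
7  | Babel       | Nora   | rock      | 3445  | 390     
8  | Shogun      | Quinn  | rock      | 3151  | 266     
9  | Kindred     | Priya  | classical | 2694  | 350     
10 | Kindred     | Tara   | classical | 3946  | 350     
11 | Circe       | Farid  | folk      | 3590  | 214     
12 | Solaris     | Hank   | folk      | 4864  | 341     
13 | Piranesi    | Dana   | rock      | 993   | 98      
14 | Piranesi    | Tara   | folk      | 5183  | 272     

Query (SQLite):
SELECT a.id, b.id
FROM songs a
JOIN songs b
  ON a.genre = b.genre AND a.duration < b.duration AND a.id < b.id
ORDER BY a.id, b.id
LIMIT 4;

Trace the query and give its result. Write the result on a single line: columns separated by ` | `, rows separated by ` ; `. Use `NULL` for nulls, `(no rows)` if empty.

Pairs (a,b) with same genre, a.duration < b.duration, a.id < b.id.
genre groups: classical:{3,9,10} folk:{2,5,11,12,14} pop:{1,4,6} rock:{7,8,13}
Ordered by (a.id, b.id); first 4.

1 | 4 ; 1 | 6 ; 3 | 9 ; 3 | 10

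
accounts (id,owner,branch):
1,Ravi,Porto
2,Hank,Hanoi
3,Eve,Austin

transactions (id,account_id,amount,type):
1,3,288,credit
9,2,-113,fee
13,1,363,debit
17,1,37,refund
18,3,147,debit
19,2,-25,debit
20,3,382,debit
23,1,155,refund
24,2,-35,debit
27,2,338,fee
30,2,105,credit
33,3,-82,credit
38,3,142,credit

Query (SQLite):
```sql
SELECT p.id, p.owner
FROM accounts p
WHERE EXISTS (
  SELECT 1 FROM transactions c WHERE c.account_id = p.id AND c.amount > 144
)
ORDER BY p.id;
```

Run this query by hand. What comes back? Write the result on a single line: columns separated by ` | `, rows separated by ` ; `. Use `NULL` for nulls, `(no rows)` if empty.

For each accounts row, check whether any transactions with matching account_id has amount > 144.
Keep rows where that is true.

1 | Ravi ; 2 | Hank ; 3 | Eve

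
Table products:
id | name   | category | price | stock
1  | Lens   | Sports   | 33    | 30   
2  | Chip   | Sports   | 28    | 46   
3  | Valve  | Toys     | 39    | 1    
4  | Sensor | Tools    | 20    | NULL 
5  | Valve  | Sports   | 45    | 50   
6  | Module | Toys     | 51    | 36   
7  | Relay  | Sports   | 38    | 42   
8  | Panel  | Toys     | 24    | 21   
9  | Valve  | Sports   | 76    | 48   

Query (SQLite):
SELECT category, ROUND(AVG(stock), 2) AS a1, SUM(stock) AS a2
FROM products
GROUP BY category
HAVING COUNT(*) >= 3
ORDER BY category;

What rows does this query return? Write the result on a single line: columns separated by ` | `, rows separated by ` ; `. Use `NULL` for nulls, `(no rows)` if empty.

Sports | 43.2 | 216 ; Toys | 19.33 | 58

Group products by category.
Per group compute: ROUND(AVG(stock), 2), SUM(stock).
HAVING: drop groups with fewer than 3 rows.
  Sports: ids {1, 2, 5, 7, 9} → ROUND(AVG(stock), 2)=43.2, SUM(stock)=216
  Tools: ids {4} → ROUND(AVG(stock), 2)=NULL, SUM(stock)=NULL
  Toys: ids {3, 6, 8} → ROUND(AVG(stock), 2)=19.33, SUM(stock)=58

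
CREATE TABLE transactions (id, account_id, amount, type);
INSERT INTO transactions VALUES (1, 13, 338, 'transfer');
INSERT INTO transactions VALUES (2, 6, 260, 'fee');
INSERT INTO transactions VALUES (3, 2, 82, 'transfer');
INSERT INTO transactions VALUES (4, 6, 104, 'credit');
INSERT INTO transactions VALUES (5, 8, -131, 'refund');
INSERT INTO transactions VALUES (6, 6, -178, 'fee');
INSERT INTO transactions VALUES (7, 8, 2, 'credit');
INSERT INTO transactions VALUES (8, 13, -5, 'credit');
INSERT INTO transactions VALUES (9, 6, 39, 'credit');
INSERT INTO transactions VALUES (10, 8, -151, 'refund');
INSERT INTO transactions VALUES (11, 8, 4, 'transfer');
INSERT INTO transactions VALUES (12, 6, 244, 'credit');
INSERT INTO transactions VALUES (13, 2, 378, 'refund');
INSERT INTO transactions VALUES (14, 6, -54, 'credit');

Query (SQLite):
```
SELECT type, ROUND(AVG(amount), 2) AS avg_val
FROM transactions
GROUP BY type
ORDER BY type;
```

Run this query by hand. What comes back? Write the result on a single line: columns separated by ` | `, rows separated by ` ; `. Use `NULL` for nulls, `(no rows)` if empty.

credit | 55 ; fee | 41 ; refund | 32 ; transfer | 141.33

Partition transactions by type; compute ROUND(AVG(amount), 2) within each group.
  credit: ids {4, 7, 8, 9, 12, 14} → ROUND(AVG(amount), 2)=55
  fee: ids {2, 6} → ROUND(AVG(amount), 2)=41
  refund: ids {5, 10, 13} → ROUND(AVG(amount), 2)=32
  transfer: ids {1, 3, 11} → ROUND(AVG(amount), 2)=141.33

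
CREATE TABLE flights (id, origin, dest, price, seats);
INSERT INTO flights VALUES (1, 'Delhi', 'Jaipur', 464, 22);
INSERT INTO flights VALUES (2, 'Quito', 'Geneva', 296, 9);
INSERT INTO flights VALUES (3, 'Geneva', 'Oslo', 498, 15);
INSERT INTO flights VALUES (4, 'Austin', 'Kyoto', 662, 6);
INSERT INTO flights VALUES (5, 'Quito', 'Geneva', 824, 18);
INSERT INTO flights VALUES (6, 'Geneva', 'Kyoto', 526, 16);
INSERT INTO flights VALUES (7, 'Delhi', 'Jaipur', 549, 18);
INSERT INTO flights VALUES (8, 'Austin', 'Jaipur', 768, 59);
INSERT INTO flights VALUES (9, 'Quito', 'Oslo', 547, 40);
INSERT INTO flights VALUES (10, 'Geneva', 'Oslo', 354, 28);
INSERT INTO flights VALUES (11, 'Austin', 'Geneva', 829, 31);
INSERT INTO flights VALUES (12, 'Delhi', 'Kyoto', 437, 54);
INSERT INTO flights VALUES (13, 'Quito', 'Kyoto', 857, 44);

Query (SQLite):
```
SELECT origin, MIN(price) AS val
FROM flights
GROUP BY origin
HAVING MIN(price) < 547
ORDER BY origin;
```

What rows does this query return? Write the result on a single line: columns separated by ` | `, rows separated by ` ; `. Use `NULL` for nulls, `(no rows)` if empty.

Partition flights by origin; compute MIN(price) within each group.
HAVING: keep groups where MIN(price) < 547.
  Austin: ids {4, 8, 11} → MIN(price)=662
  Delhi: ids {1, 7, 12} → MIN(price)=437
  Geneva: ids {3, 6, 10} → MIN(price)=354
  Quito: ids {2, 5, 9, 13} → MIN(price)=296

Delhi | 437 ; Geneva | 354 ; Quito | 296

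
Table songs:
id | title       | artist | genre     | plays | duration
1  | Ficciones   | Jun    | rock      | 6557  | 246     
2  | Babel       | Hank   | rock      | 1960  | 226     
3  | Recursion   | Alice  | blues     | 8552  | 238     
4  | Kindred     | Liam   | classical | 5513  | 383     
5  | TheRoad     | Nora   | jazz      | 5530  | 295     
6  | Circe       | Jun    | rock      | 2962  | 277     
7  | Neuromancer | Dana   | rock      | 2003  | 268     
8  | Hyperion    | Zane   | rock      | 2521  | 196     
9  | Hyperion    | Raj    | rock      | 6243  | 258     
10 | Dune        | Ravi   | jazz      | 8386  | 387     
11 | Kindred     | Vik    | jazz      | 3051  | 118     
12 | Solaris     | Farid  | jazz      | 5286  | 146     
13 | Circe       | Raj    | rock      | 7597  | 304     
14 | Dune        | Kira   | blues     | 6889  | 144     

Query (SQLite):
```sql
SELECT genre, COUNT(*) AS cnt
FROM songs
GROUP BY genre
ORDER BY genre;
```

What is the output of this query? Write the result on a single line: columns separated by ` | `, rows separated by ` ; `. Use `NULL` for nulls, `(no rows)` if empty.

blues | 2 ; classical | 1 ; jazz | 4 ; rock | 7

Partition songs by genre; compute COUNT(*) within each group.
  blues: ids {3, 14} → COUNT(*)=2
  classical: ids {4} → COUNT(*)=1
  jazz: ids {5, 10, 11, 12} → COUNT(*)=4
  rock: ids {1, 2, 6, 7, 8, 9, 13} → COUNT(*)=7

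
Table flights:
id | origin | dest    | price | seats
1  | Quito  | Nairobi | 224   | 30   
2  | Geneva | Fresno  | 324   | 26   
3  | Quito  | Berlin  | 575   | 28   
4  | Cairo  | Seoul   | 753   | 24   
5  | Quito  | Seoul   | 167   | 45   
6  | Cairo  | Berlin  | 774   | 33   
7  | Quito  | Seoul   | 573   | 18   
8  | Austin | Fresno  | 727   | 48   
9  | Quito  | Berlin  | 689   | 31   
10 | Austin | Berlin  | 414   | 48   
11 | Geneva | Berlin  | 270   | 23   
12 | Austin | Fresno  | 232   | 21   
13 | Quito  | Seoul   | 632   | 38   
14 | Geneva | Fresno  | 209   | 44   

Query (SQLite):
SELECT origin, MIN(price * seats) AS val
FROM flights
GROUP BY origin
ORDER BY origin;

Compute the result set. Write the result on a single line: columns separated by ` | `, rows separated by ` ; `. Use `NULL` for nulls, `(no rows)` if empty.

Austin | 4872 ; Cairo | 18072 ; Geneva | 6210 ; Quito | 6720

For each row compute price * seats.
Group by origin; take MIN of the expression per group.
  Austin: ids {8, 10, 12} → MIN(price * seats)=4872
  Cairo: ids {4, 6} → MIN(price * seats)=18072
  Geneva: ids {2, 11, 14} → MIN(price * seats)=6210
  Quito: ids {1, 3, 5, 7, 9, 13} → MIN(price * seats)=6720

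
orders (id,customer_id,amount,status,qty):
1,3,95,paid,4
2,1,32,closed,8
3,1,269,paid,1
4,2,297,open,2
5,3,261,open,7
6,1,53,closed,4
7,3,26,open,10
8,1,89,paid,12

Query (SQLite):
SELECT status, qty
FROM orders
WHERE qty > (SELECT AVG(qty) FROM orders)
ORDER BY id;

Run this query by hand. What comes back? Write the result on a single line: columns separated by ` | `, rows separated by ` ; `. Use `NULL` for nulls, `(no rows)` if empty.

closed | 8 ; open | 7 ; open | 10 ; paid | 12

Scalar subquery: AVG(qty) over all orders rows = 6.0.
Keep rows where qty > that value.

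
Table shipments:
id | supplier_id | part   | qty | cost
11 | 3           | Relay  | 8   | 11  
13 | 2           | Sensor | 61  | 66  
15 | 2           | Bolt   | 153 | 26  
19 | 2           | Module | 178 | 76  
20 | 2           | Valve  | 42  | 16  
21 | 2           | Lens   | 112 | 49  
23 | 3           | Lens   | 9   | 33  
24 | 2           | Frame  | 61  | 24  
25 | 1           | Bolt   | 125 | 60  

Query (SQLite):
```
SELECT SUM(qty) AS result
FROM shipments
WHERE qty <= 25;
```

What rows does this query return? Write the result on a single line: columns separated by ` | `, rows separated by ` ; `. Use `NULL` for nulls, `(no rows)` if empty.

Rows where qty <= 25 → qty values: [8, 9].
SUM of non-NULL values = 17.

17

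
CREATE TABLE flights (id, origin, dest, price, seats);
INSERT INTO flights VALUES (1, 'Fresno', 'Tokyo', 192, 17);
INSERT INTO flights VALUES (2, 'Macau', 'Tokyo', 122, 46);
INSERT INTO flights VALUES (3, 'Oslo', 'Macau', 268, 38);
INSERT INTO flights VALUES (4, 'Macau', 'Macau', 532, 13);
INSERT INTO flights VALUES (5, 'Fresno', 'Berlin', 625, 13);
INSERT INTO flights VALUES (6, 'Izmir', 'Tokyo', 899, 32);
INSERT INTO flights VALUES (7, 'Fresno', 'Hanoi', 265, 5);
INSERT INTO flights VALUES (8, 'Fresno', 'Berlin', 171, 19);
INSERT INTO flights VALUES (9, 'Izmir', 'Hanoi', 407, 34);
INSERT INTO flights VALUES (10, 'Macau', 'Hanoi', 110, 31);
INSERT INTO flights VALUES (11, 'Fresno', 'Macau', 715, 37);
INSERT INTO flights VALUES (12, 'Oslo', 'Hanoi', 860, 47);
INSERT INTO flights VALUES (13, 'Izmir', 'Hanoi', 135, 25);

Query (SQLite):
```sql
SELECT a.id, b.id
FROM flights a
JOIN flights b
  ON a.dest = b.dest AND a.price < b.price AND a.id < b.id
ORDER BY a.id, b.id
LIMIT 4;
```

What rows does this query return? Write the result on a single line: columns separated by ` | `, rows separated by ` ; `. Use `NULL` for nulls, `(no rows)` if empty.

1 | 6 ; 2 | 6 ; 3 | 4 ; 3 | 11

Pairs (a,b) with same dest, a.price < b.price, a.id < b.id.
dest groups: Berlin:{5,8} Hanoi:{7,9,10,12,13} Macau:{3,4,11} Tokyo:{1,2,6}
Ordered by (a.id, b.id); first 4.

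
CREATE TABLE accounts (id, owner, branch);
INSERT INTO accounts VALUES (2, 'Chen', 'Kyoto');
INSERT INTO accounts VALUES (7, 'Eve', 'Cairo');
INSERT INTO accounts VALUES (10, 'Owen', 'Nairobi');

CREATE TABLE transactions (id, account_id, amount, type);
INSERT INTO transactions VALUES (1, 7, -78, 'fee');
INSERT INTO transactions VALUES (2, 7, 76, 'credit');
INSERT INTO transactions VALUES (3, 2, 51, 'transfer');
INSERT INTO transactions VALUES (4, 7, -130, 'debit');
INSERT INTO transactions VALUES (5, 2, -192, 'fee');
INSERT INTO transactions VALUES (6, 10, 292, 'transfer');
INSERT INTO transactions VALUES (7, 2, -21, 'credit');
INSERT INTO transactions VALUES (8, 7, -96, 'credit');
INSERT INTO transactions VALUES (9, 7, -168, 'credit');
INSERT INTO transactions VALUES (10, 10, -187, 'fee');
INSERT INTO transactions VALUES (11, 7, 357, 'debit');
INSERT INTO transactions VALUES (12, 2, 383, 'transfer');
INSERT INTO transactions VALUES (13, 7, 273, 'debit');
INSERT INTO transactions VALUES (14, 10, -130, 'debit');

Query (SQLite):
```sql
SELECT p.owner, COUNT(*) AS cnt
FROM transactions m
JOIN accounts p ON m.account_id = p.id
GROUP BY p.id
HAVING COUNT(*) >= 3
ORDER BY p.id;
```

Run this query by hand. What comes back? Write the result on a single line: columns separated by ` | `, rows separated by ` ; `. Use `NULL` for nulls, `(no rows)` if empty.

Join each transactions row to its accounts via account_id.
Group joined rows by accounts.id; compute COUNT(*) per group.
HAVING: keep groups with count ≥ 3.
  2: ids {3, 5, 7, 12} → COUNT(*)=4
  7: ids {1, 2, 4, 8, 9, 11, 13} → COUNT(*)=7
  10: ids {6, 10, 14} → COUNT(*)=3

Chen | 4 ; Eve | 7 ; Owen | 3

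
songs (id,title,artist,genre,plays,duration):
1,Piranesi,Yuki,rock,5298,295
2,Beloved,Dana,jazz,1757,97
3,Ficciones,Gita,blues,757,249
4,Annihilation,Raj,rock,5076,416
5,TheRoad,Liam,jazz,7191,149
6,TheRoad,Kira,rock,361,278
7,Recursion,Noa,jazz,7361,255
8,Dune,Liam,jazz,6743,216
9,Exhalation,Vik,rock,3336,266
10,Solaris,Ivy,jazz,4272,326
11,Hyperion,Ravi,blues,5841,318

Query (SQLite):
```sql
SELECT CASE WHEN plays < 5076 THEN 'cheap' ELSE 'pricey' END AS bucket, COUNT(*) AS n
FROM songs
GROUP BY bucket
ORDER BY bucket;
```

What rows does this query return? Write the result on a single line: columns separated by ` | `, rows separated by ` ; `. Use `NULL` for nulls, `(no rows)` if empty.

cheap | 5 ; pricey | 6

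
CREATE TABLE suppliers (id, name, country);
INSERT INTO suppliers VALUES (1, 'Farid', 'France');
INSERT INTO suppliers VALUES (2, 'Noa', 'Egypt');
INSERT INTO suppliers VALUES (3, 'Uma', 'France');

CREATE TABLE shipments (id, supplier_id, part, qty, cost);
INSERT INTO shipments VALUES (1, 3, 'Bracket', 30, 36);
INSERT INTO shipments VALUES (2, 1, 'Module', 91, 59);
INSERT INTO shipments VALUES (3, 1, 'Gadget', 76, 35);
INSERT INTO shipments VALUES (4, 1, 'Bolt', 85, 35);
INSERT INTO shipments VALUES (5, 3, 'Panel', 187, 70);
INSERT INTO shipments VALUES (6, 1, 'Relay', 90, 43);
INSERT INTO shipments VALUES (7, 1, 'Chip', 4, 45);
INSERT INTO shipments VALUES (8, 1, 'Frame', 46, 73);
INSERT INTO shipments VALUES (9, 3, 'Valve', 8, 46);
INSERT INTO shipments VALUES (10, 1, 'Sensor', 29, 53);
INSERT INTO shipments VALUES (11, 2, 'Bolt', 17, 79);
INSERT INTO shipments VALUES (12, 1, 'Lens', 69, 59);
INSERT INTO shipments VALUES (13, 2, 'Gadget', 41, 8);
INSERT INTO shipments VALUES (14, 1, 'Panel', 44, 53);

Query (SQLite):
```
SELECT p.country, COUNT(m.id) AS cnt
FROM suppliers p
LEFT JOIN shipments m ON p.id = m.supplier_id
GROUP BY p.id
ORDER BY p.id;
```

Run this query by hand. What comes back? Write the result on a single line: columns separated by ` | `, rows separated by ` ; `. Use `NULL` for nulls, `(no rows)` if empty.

LEFT JOIN keeps every suppliers row; unmatched ones get NULL for shipments columns.
Group by suppliers.id and compute COUNT(m.id). COUNT(col) of an all-NULL group is 0.
  1: ids {2, 3, 4, 6, 7, 8, 10, 12, 14} → COUNT(m.id)=9
  2: ids {11, 13} → COUNT(m.id)=2
  3: ids {1, 5, 9} → COUNT(m.id)=3

France | 9 ; Egypt | 2 ; France | 3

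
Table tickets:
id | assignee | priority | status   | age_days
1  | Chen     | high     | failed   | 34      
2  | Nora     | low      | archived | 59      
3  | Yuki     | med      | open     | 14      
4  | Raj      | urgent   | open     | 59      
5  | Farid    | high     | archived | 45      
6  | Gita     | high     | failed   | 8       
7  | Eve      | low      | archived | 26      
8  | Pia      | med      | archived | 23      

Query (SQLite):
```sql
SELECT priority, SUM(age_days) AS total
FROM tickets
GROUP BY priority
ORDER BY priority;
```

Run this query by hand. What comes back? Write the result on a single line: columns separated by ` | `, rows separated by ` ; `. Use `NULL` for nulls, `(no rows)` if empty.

Partition tickets by priority; compute SUM(age_days) within each group.
  high: ids {1, 5, 6} → SUM(age_days)=87
  low: ids {2, 7} → SUM(age_days)=85
  med: ids {3, 8} → SUM(age_days)=37
  urgent: ids {4} → SUM(age_days)=59

high | 87 ; low | 85 ; med | 37 ; urgent | 59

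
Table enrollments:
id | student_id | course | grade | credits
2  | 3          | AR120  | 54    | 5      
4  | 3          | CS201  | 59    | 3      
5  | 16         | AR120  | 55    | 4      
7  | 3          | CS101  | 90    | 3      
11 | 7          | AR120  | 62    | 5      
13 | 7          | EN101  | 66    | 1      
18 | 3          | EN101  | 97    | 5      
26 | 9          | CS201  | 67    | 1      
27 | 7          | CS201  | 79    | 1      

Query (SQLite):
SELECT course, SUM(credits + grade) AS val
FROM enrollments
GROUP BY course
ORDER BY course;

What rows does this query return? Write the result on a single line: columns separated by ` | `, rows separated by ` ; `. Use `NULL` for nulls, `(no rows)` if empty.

For each row compute credits + grade.
Group by course; take SUM of the expression per group.
  AR120: ids {2, 5, 11} → SUM(credits + grade)=185
  CS101: ids {7} → SUM(credits + grade)=93
  CS201: ids {4, 26, 27} → SUM(credits + grade)=210
  EN101: ids {13, 18} → SUM(credits + grade)=169

AR120 | 185 ; CS101 | 93 ; CS201 | 210 ; EN101 | 169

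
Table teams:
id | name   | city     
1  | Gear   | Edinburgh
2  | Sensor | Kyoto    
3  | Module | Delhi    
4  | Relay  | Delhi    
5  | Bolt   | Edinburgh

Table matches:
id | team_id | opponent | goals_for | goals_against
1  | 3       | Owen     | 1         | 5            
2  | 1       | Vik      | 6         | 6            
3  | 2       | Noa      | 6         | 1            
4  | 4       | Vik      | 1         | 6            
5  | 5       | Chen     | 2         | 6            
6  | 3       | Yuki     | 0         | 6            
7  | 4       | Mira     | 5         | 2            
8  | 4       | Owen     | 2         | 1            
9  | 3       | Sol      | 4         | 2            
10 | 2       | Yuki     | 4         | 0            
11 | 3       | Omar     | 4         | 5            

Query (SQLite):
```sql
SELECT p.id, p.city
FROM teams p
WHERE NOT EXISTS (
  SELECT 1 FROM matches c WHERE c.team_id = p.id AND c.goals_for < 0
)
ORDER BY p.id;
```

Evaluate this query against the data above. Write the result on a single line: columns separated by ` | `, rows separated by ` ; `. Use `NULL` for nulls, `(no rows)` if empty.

For each teams row, check whether any matches with matching team_id has goals_for < 0.
Keep rows where that is false.

1 | Edinburgh ; 2 | Kyoto ; 3 | Delhi ; 4 | Delhi ; 5 | Edinburgh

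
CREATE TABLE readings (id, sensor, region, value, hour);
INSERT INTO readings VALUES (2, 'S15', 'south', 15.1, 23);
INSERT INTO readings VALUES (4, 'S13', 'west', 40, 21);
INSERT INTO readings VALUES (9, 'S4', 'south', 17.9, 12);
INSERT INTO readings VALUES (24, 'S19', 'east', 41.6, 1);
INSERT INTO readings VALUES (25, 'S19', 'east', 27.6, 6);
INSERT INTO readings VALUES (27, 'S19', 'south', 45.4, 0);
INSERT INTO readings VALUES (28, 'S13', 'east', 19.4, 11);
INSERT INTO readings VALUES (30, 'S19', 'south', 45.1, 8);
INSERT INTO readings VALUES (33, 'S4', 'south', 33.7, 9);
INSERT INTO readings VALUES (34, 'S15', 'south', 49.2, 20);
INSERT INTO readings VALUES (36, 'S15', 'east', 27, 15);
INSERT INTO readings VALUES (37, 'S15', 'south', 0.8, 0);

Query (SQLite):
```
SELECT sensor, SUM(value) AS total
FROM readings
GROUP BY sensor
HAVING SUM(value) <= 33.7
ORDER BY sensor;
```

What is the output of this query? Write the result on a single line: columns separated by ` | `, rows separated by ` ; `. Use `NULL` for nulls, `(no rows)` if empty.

Partition readings by sensor; compute SUM(value) within each group.
HAVING: keep groups where SUM(value) <= 33.7.
  S13: ids {4, 28} → SUM(value)=59.4
  S15: ids {2, 34, 36, 37} → SUM(value)=92.1
  S19: ids {24, 25, 27, 30} → SUM(value)=159.7
  S4: ids {9, 33} → SUM(value)=51.6

(no rows)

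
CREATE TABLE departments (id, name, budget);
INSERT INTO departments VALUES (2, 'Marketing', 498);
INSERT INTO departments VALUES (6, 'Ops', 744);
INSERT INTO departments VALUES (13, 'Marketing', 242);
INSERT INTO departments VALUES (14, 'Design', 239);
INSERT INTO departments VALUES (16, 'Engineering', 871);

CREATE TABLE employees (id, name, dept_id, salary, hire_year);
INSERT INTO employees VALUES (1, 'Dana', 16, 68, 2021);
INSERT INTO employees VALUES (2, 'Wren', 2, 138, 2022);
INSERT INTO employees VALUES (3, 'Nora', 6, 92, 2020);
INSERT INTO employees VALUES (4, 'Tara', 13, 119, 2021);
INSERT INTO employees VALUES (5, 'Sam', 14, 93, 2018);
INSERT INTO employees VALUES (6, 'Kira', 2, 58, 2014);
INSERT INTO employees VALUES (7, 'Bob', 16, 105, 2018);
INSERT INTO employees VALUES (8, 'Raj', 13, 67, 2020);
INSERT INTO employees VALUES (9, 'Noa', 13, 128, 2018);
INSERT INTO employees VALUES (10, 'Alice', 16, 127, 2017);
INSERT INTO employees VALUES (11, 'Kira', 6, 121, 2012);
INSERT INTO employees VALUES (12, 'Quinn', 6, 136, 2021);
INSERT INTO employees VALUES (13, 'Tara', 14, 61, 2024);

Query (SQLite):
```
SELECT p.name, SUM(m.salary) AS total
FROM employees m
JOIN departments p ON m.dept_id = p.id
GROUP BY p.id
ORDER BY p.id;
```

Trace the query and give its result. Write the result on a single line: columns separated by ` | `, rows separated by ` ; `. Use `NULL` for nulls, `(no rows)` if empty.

Marketing | 196 ; Ops | 349 ; Marketing | 314 ; Design | 154 ; Engineering | 300

Join each employees row to its departments via dept_id.
Group joined rows by departments.id; compute SUM(m.salary) per group.
  2: ids {2, 6} → SUM(m.salary)=196
  6: ids {3, 11, 12} → SUM(m.salary)=349
  13: ids {4, 8, 9} → SUM(m.salary)=314
  14: ids {5, 13} → SUM(m.salary)=154
  16: ids {1, 7, 10} → SUM(m.salary)=300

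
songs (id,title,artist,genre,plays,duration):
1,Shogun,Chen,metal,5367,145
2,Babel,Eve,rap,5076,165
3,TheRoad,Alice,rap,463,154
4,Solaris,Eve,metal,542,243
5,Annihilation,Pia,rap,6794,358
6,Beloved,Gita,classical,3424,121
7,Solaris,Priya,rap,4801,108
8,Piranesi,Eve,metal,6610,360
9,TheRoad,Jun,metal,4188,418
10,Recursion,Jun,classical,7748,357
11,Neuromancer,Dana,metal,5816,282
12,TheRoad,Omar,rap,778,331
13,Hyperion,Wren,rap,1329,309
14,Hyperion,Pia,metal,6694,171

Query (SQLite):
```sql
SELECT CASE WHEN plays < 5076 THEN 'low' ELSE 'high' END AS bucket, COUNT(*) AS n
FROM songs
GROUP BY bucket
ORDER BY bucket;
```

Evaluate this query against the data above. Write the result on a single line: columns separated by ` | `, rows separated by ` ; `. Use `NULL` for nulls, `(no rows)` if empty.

Bucket rows by plays < 5076 → 'low' else 'high'; count each bucket.

high | 7 ; low | 7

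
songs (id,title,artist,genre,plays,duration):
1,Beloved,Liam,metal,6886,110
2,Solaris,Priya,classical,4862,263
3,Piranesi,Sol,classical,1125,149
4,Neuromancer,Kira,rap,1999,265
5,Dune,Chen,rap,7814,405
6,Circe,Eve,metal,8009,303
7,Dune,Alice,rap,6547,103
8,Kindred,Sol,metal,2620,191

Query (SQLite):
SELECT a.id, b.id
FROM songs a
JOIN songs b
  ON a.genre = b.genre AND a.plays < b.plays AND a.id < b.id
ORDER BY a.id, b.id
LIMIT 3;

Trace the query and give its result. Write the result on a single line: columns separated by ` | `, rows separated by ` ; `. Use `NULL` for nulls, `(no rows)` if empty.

Pairs (a,b) with same genre, a.plays < b.plays, a.id < b.id.
genre groups: classical:{2,3} metal:{1,6,8} rap:{4,5,7}
Ordered by (a.id, b.id); first 3.

1 | 6 ; 4 | 5 ; 4 | 7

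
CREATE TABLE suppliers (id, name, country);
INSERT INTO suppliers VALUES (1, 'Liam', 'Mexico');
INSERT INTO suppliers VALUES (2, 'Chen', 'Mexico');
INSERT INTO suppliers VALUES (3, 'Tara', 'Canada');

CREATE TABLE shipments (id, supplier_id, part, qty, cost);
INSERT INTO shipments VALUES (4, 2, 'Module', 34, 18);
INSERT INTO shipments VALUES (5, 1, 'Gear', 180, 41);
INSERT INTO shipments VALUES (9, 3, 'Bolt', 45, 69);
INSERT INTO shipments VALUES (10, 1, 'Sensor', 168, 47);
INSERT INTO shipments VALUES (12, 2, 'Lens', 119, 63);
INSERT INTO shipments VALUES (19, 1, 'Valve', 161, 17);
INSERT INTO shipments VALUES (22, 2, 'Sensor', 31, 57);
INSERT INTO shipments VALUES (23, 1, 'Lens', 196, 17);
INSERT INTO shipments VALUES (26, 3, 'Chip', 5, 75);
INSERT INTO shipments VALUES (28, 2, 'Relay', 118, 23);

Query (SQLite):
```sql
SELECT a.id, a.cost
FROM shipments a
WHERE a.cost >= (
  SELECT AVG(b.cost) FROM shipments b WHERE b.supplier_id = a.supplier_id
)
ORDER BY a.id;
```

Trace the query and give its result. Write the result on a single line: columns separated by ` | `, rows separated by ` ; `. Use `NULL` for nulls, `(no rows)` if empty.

For each shipments row a, compute AVG(cost) over rows sharing a.supplier_id.
Keep row a if a.cost >= that per-group AVG.
  supplier_id=1: AVG(cost) = 30.5
  supplier_id=2: AVG(cost) = 40.25
  supplier_id=3: AVG(cost) = 72.0

5 | 41 ; 10 | 47 ; 12 | 63 ; 22 | 57 ; 26 | 75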